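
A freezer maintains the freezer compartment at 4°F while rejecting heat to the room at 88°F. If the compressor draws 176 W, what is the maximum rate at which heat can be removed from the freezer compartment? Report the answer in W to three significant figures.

971 W

In absolute terms T_C = 257.59 K and T_H = 304.26 K, so ΔT = 46.67 K.
COP_Carnot = T_C/ΔT = 257.59/46.67 = 5.520.
Q̇_max = COP_Carnot × Ẇ = 5.520 × 176.0 W = 971.5 W.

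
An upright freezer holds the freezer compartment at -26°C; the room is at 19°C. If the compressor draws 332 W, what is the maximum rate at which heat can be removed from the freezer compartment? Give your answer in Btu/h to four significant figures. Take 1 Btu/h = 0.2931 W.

6221 Btu/h

In absolute terms T_C = 247.15 K and T_H = 292.15 K, so ΔT = 45.00 K.
COP_Carnot = T_C/ΔT = 247.15/45.00 = 5.492.
Q̇_max = COP_Carnot × Ẇ = 5.492 × 332.0 W = 1823 W = 6221 Btu/h.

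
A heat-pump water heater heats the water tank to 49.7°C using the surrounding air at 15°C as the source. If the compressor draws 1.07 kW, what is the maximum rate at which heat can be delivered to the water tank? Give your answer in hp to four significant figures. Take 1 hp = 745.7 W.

13.35 hp

In absolute terms T_C = 288.15 K and T_H = 322.85 K, so ΔT = 34.70 K.
COP_Carnot = T_H/ΔT = 322.85/34.70 = 9.304.
Q̇_max = COP_Carnot × Ẇ = 9.304 × 1.070 kW = 9.955 kW = 13.35 hp.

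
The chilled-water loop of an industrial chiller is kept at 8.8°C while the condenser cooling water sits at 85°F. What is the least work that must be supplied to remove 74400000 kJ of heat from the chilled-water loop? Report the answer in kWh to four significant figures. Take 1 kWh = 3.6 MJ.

1513 kWh

In absolute terms T_C = 281.95 K and T_H = 302.59 K, so ΔT = 20.64 K.
The reversible limit is COP_R = T_C/ΔT = 13.66, so W_min = Q_C/COP = Q_C·ΔT/T_C.
W_min = 74400000 × 20.64/281.95 = 5448000 kJ = 1513 kWh.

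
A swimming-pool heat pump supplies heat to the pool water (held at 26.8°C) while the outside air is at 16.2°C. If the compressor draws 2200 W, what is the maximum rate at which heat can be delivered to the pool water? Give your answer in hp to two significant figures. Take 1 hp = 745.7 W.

In absolute terms T_C = 289.35 K and T_H = 299.95 K, so ΔT = 10.60 K.
COP_Carnot = T_H/ΔT = 299.95/10.60 = 28.30.
Q̇_max = COP_Carnot × Ẇ = 28.30 × 2200 W = 62250 W = 83.48 hp.

83 hp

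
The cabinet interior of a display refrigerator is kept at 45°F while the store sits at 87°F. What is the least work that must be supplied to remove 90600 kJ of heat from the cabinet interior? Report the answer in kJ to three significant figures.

In absolute terms T_C = 280.37 K and T_H = 303.71 K, so ΔT = 23.33 K.
The reversible limit is COP_R = T_C/ΔT = 12.02, so W_min = Q_C/COP = Q_C·ΔT/T_C.
W_min = 90600 × 23.33/280.37 = 7540 kJ.

7540 kJ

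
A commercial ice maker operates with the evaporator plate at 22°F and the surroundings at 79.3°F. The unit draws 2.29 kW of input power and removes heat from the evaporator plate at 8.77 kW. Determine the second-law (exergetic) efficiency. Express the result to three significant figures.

0.456

COP_actual = Q̇_C/Ẇ = 8.770/2.290 = 3.830.
In absolute terms T_C = 267.59 K and T_H = 299.43 K, so ΔT = 31.83 K.
COP_Carnot = T_C/ΔT = 267.59/31.83 = 8.406.
η_II = COP_actual/COP_Carnot = 3.830/8.406 = 0.4556.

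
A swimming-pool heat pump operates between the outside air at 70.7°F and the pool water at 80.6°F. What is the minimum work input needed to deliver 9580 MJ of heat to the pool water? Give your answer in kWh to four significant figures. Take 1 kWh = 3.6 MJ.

In absolute terms T_C = 294.65 K and T_H = 300.15 K, so ΔT = 5.500 K.
The reversible limit is COP_HP = T_H/ΔT = 54.57, so W_min = Q_H/COP = Q_H·ΔT/T_H.
W_min = 9580 × 5.500/300.15 = 175.5 MJ = 48.76 kWh.

48.76 kWh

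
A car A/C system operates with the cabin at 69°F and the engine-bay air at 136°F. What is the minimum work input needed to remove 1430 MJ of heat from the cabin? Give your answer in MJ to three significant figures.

In absolute terms T_C = 293.71 K and T_H = 330.93 K, so ΔT = 37.22 K.
The reversible limit is COP_R = T_C/ΔT = 7.891, so W_min = Q_C/COP = Q_C·ΔT/T_C.
W_min = 1430 × 37.22/293.71 = 181.2 MJ.

181 MJ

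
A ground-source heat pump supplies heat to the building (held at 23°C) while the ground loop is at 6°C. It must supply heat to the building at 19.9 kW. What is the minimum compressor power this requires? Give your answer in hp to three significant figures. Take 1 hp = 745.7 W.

1.53 hp

In absolute terms T_C = 279.15 K and T_H = 296.15 K, so ΔT = 17.00 K.
COP_Carnot = T_H/ΔT = 296.15/17.00 = 17.42.
Ẇ_min = Q̇/COP_Carnot = 19.90/17.42 = 1.142 kW = 1.532 hp.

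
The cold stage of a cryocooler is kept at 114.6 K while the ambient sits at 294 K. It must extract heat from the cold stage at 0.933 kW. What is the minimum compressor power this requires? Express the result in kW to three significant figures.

The reservoir spacing is ΔT = 294 − 114.6 = 179.4 K.
COP_Carnot = T_C/ΔT = 114.60/179.4 = 0.6388.
Ẇ_min = Q̇/COP_Carnot = 0.9330/0.6388 = 1.461 kW.

1.46 kW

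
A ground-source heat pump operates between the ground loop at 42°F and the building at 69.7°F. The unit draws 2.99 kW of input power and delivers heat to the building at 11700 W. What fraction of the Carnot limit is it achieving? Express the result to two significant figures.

0.20

Converting, Q̇_H = 11700 W = 11.70 kW, so COP_actual = Q̇_H/Ẇ = 11.70/2.990 = 3.913.
In absolute terms T_C = 278.71 K and T_H = 294.09 K, so ΔT = 15.39 K.
COP_Carnot = T_H/ΔT = 294.09/15.39 = 19.11.
η_II = COP_actual/COP_Carnot = 3.913/19.11 = 0.2048.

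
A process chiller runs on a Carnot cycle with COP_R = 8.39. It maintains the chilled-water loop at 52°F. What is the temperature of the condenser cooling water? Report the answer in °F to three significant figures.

COP_R = T_C/(T_H − T_C) gives T_H − T_C = T_C/COP.
With T_C = 284.26 K, T_H = 284.26 × (1 + 1/8.39) = 318.14 K.
Converting, 318.14 K = 112.99°F.

113 °F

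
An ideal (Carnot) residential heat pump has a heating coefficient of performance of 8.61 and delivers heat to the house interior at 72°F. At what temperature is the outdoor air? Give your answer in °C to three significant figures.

COP_HP = T_H/(T_H − T_C) gives T_H − T_C = T_H/COP.
With T_H = 295.37 K, T_C = 295.37 × (1 − 1/8.61) = 261.07 K.
Converting, 261.07 K = -12.08°C.

-12.1 °C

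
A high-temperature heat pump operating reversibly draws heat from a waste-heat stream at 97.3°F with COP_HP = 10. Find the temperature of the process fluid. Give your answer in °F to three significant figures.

159 °F

COP_HP = T_H/(T_H − T_C) rearranges to T_H = COP·T_C/(COP − 1).
With T_C = 309.43 K, T_H = 10 × 309.43/9.000 = 343.81 K.
Converting, 343.81 K = 159.19°F.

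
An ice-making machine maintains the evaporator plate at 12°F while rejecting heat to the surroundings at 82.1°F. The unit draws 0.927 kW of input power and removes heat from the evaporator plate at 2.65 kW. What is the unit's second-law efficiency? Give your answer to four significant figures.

COP_actual = Q̇_C/Ẇ = 2.650/0.9270 = 2.859.
In absolute terms T_C = 262.04 K and T_H = 300.98 K, so ΔT = 38.94 K.
COP_Carnot = T_C/ΔT = 262.04/38.94 = 6.729.
η_II = COP_actual/COP_Carnot = 2.859/6.729 = 0.4249.

0.4249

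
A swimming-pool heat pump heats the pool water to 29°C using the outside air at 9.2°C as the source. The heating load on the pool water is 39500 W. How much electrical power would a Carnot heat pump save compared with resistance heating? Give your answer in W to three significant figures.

36900 W

In absolute terms T_C = 282.35 K and T_H = 302.15 K, so ΔT = 19.80 K.
COP_Carnot = T_H/ΔT = 302.15/19.80 = 15.26.
Resistance heating needs Ẇ_res = Q̇_H = 39500 W; the reversible heat pump needs only Ẇ_hp = Q̇_H/COP = 2588 W.
Saving = 39500 − 2588 = 36910 W.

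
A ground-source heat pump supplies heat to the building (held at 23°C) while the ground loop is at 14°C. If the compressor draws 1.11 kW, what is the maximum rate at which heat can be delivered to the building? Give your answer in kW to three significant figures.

36.5 kW

In absolute terms T_C = 287.15 K and T_H = 296.15 K, so ΔT = 9.000 K.
COP_Carnot = T_H/ΔT = 296.15/9.000 = 32.91.
Q̇_max = COP_Carnot × Ẇ = 32.91 × 1.110 kW = 36.53 kW.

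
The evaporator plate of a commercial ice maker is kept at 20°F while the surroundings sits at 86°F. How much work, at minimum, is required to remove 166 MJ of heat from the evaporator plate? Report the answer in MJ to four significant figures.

22.84 MJ

In absolute terms T_C = 266.48 K and T_H = 303.15 K, so ΔT = 36.67 K.
The reversible limit is COP_R = T_C/ΔT = 7.268, so W_min = Q_C/COP = Q_C·ΔT/T_C.
W_min = 166.0 × 36.67/266.48 = 22.84 MJ.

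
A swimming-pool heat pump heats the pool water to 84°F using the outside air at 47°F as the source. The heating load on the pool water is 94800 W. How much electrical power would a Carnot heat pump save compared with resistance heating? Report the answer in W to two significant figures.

In absolute terms T_C = 281.48 K and T_H = 302.04 K, so ΔT = 20.56 K.
COP_Carnot = T_H/ΔT = 302.04/20.56 = 14.69.
Resistance heating needs Ẇ_res = Q̇_H = 94800 W; the reversible heat pump needs only Ẇ_hp = Q̇_H/COP = 6452 W.
Saving = 94800 − 6452 = 88350 W.

88000 W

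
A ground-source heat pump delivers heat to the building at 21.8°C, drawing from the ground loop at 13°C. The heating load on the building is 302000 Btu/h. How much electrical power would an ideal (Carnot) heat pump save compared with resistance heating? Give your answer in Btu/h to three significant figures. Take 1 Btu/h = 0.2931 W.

293000 Btu/h

In absolute terms T_C = 286.15 K and T_H = 294.95 K, so ΔT = 8.800 K.
COP_Carnot = T_H/ΔT = 294.95/8.800 = 33.52.
Resistance heating needs Ẇ_res = Q̇_H = 302000 Btu/h; the reversible heat pump needs only Ẇ_hp = Q̇_H/COP = 9010 Btu/h.
Saving = 302000 − 9010 = 293000 Btu/h.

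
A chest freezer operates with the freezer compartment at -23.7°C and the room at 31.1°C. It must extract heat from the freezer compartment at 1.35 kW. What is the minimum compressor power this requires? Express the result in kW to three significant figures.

0.297 kW

In absolute terms T_C = 249.45 K and T_H = 304.25 K, so ΔT = 54.80 K.
COP_Carnot = T_C/ΔT = 249.45/54.80 = 4.552.
Ẇ_min = Q̇/COP_Carnot = 1.350/4.552 = 0.2966 kW.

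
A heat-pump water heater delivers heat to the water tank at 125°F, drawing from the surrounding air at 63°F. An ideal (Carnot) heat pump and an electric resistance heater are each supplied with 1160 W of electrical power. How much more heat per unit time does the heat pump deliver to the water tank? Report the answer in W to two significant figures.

In absolute terms T_C = 290.37 K and T_H = 324.82 K, so ΔT = 34.44 K.
COP_Carnot = T_H/ΔT = 324.82/34.44 = 9.430.
The heat pump delivers Q̇_H = COP × Ẇ = 10940 W; the resistance heater delivers Ẇ = 1160 W.
Extra = (COP − 1)·Ẇ = 9779 W.

9800 W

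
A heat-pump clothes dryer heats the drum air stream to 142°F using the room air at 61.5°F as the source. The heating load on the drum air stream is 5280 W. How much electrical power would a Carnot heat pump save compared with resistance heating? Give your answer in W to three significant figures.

4570 W

In absolute terms T_C = 289.54 K and T_H = 334.26 K, so ΔT = 44.72 K.
COP_Carnot = T_H/ΔT = 334.26/44.72 = 7.474.
Resistance heating needs Ẇ_res = Q̇_H = 5280 W; the reversible heat pump needs only Ẇ_hp = Q̇_H/COP = 706.4 W.
Saving = 5280 − 706.4 = 4574 W.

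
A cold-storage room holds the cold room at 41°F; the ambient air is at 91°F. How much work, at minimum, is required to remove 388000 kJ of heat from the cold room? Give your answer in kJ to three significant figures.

38700 kJ

In absolute terms T_C = 278.15 K and T_H = 305.93 K, so ΔT = 27.78 K.
The reversible limit is COP_R = T_C/ΔT = 10.01, so W_min = Q_C/COP = Q_C·ΔT/T_C.
W_min = 388000 × 27.78/278.15 = 38750 kJ.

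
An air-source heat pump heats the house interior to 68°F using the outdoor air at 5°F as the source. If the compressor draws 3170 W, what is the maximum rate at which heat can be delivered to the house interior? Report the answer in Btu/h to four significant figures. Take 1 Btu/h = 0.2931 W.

90590 Btu/h

In absolute terms T_C = 258.15 K and T_H = 293.15 K, so ΔT = 35.00 K.
COP_Carnot = T_H/ΔT = 293.15/35.00 = 8.376.
Q̇_max = COP_Carnot × Ẇ = 8.376 × 3170 W = 26550 W = 90590 Btu/h.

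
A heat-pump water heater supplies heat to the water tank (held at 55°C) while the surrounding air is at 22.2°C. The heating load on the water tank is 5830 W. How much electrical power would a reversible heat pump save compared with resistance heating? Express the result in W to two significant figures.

In absolute terms T_C = 295.35 K and T_H = 328.15 K, so ΔT = 32.80 K.
COP_Carnot = T_H/ΔT = 328.15/32.80 = 10.00.
Resistance heating needs Ẇ_res = Q̇_H = 5830 W; the reversible heat pump needs only Ẇ_hp = Q̇_H/COP = 582.7 W.
Saving = 5830 − 582.7 = 5247 W.

5200 W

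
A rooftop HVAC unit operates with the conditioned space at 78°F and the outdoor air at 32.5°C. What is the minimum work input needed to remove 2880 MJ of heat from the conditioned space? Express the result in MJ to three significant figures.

In absolute terms T_C = 298.71 K and T_H = 305.65 K, so ΔT = 6.944 K.
The reversible limit is COP_R = T_C/ΔT = 43.01, so W_min = Q_C/COP = Q_C·ΔT/T_C.
W_min = 2880 × 6.944/298.71 = 66.96 MJ.

67.0 MJ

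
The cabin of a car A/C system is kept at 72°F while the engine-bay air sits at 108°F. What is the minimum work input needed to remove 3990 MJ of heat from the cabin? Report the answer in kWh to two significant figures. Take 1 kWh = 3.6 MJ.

75 kWh

In absolute terms T_C = 295.37 K and T_H = 315.37 K, so ΔT = 20.00 K.
The reversible limit is COP_R = T_C/ΔT = 14.77, so W_min = Q_C/COP = Q_C·ΔT/T_C.
W_min = 3990 × 20.00/295.37 = 270.2 MJ = 75.05 kWh.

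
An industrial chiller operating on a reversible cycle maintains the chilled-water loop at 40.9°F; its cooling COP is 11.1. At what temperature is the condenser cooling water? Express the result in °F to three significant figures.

86.0 °F

COP_R = T_C/(T_H − T_C) gives T_H − T_C = T_C/COP.
With T_C = 278.09 K, T_H = 278.09 × (1 + 1/11.1) = 303.15 K.
Converting, 303.15 K = 86.00°F.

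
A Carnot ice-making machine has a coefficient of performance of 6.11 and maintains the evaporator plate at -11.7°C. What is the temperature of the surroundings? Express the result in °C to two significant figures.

31 °C

COP_R = T_C/(T_H − T_C) gives T_H − T_C = T_C/COP.
With T_C = 261.45 K, T_H = 261.45 × (1 + 1/6.11) = 304.24 K.
Converting, 304.24 K = 31.09°C.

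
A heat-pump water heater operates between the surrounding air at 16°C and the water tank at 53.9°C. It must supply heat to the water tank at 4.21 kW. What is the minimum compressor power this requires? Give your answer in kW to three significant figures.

In absolute terms T_C = 289.15 K and T_H = 327.05 K, so ΔT = 37.90 K.
COP_Carnot = T_H/ΔT = 327.05/37.90 = 8.629.
Ẇ_min = Q̇/COP_Carnot = 4.210/8.629 = 0.4879 kW.

0.488 kW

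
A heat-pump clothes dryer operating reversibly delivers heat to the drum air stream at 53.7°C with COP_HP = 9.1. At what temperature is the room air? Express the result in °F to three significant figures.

COP_HP = T_H/(T_H − T_C) gives T_H − T_C = T_H/COP.
With T_H = 326.85 K, T_C = 326.85 × (1 − 1/9.1) = 290.93 K.
Converting, 290.93 K = 64.01°F.

64.0 °F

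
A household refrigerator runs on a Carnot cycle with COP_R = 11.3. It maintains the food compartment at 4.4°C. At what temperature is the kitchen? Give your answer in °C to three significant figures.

29.0 °C

COP_R = T_C/(T_H − T_C) gives T_H − T_C = T_C/COP.
With T_C = 277.55 K, T_H = 277.55 × (1 + 1/11.3) = 302.11 K.
Converting, 302.11 K = 28.96°C.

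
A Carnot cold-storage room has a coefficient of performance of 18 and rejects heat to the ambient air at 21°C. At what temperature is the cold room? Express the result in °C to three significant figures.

5.52 °C

For a Carnot refrigerator COP_R = T_C/(T_H − T_C), so T_C = COP·T_H/(1 + COP).
With T_H = 294.15 K, T_C = 18 × 294.15/19.00 = 278.67 K.
Converting, 278.67 K = 5.52°C.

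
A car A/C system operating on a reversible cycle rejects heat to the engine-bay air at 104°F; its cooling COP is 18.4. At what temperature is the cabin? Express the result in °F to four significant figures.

For a Carnot refrigerator COP_R = T_C/(T_H − T_C), so T_C = COP·T_H/(1 + COP).
With T_H = 313.15 K, T_C = 18.4 × 313.15/19.40 = 297.01 K.
Converting, 297.01 K = 74.94°F.

74.94 °F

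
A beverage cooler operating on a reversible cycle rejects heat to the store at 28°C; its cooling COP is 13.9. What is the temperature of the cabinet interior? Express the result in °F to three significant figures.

For a Carnot refrigerator COP_R = T_C/(T_H − T_C), so T_C = COP·T_H/(1 + COP).
With T_H = 301.15 K, T_C = 13.9 × 301.15/14.90 = 280.94 K.
Converting, 280.94 K = 46.02°F.

46.0 °F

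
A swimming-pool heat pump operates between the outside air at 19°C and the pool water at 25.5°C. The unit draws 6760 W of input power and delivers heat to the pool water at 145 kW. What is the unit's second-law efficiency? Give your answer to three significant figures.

0.467

Converting, Q̇_H = 145.0 kW = 145000 W, so COP_actual = Q̇_H/Ẇ = 145000/6760 = 21.45.
In absolute terms T_C = 292.15 K and T_H = 298.65 K, so ΔT = 6.500 K.
COP_Carnot = T_H/ΔT = 298.65/6.500 = 45.95.
η_II = COP_actual/COP_Carnot = 21.45/45.95 = 0.4668.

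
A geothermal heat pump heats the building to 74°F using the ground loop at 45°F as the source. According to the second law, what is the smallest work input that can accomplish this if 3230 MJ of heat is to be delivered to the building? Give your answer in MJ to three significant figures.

In absolute terms T_C = 280.37 K and T_H = 296.48 K, so ΔT = 16.11 K.
The reversible limit is COP_HP = T_H/ΔT = 18.40, so W_min = Q_H/COP = Q_H·ΔT/T_H.
W_min = 3230 × 16.11/296.48 = 175.5 MJ.

176 MJ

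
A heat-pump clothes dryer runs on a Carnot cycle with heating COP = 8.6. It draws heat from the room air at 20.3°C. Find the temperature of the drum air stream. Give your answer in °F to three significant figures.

COP_HP = T_H/(T_H − T_C) rearranges to T_H = COP·T_C/(COP − 1).
With T_C = 293.45 K, T_H = 8.6 × 293.45/7.600 = 332.06 K.
Converting, 332.06 K = 138.04°F.

138 °F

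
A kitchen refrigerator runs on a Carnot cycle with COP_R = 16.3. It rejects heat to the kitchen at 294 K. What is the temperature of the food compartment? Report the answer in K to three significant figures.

For a Carnot refrigerator COP_R = T_C/(T_H − T_C), so T_C = COP·T_H/(1 + COP).
With T_H = 294.00 K, T_C = 16.3 × 294.00/17.30 = 277.01 K.

277 K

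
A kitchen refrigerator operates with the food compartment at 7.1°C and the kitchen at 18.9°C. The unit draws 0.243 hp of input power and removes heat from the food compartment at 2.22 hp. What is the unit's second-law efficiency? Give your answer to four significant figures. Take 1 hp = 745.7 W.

COP_actual = Q̇_C/Ẇ = 2.220/0.2430 = 9.136.
In absolute terms T_C = 280.25 K and T_H = 292.05 K, so ΔT = 11.80 K.
COP_Carnot = T_C/ΔT = 280.25/11.80 = 23.75.
η_II = COP_actual/COP_Carnot = 9.136/23.75 = 0.3847.

0.3847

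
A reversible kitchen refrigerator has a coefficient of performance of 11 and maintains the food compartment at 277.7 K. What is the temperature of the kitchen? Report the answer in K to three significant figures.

303 K

COP_R = T_C/(T_H − T_C) gives T_H − T_C = T_C/COP.
With T_C = 277.70 K, T_H = 277.70 × (1 + 1/11) = 302.95 K.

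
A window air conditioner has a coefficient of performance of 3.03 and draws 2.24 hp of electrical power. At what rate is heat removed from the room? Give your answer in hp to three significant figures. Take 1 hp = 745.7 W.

6.79 hp

Q̇_C = COP × Ẇ = 3.03 × 2.240 = 6.787 hp.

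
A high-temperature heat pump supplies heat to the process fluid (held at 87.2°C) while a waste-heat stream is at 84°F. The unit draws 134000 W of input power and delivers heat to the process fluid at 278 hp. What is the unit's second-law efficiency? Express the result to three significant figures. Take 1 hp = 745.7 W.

Converting, Q̇_H = 278.0 hp = 207300 W, so COP_actual = Q̇_H/Ẇ = 207300/134000 = 1.547.
In absolute terms T_C = 302.04 K and T_H = 360.35 K, so ΔT = 58.31 K.
COP_Carnot = T_H/ΔT = 360.35/58.31 = 6.180.
η_II = COP_actual/COP_Carnot = 1.547/6.180 = 0.2503.

0.250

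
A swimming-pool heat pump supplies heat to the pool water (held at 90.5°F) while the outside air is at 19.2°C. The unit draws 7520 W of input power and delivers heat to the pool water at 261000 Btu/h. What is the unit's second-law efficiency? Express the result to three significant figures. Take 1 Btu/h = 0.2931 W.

0.443

Converting, Q̇_H = 261000 Btu/h = 76500 W, so COP_actual = Q̇_H/Ẇ = 76500/7520 = 10.17.
In absolute terms T_C = 292.35 K and T_H = 305.65 K, so ΔT = 13.30 K.
COP_Carnot = T_H/ΔT = 305.65/13.30 = 22.98.
η_II = COP_actual/COP_Carnot = 10.17/22.98 = 0.4427.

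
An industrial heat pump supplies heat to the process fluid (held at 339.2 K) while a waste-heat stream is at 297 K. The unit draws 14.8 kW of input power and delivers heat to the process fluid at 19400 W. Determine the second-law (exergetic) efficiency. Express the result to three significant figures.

0.163

Converting, Q̇_H = 19400 W = 19.40 kW, so COP_actual = Q̇_H/Ẇ = 19.40/14.80 = 1.311.
The reservoir spacing is ΔT = 339.2 − 297 = 42.20 K.
COP_Carnot = T_H/ΔT = 339.20/42.20 = 8.038.
η_II = COP_actual/COP_Carnot = 1.311/8.038 = 0.1631.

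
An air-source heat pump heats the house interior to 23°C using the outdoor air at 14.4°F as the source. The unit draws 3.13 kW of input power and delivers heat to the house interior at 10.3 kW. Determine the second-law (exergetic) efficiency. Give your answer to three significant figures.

COP_actual = Q̇_H/Ẇ = 10.30/3.130 = 3.291.
In absolute terms T_C = 263.37 K and T_H = 296.15 K, so ΔT = 32.78 K.
COP_Carnot = T_H/ΔT = 296.15/32.78 = 9.035.
η_II = COP_actual/COP_Carnot = 3.291/9.035 = 0.3642.

0.364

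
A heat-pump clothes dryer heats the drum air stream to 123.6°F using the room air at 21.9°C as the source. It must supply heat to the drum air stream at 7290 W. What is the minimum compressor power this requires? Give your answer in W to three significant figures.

In absolute terms T_C = 295.05 K and T_H = 324.04 K, so ΔT = 28.99 K.
COP_Carnot = T_H/ΔT = 324.04/28.99 = 11.18.
Ẇ_min = Q̇/COP_Carnot = 7290/11.18 = 652.2 W.

652 W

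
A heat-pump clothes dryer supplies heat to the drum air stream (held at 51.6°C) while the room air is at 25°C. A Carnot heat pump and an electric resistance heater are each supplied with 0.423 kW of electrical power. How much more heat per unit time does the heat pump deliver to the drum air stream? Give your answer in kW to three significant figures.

4.74 kW

In absolute terms T_C = 298.15 K and T_H = 324.75 K, so ΔT = 26.60 K.
COP_Carnot = T_H/ΔT = 324.75/26.60 = 12.21.
The heat pump delivers Q̇_H = COP × Ẇ = 5.164 kW; the resistance heater delivers Ẇ = 0.4230 kW.
Extra = (COP − 1)·Ẇ = 4.741 kW.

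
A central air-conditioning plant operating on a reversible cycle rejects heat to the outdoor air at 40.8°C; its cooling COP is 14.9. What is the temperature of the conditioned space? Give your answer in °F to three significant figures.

69.9 °F

For a Carnot refrigerator COP_R = T_C/(T_H − T_C), so T_C = COP·T_H/(1 + COP).
With T_H = 313.95 K, T_C = 14.9 × 313.95/15.90 = 294.20 K.
Converting, 294.20 K = 69.90°F.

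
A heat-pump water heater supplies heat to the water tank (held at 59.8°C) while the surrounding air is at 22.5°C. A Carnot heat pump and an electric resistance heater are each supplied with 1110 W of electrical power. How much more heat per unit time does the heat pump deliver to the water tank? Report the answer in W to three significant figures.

8800 W

In absolute terms T_C = 295.65 K and T_H = 332.95 K, so ΔT = 37.30 K.
COP_Carnot = T_H/ΔT = 332.95/37.30 = 8.926.
The heat pump delivers Q̇_H = COP × Ẇ = 9908 W; the resistance heater delivers Ẇ = 1110 W.
Extra = (COP − 1)·Ẇ = 8798 W.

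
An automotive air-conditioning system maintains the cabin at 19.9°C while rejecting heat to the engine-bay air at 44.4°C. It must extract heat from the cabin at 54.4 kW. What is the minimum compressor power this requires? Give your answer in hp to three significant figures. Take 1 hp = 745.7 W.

6.10 hp

In absolute terms T_C = 293.05 K and T_H = 317.55 K, so ΔT = 24.50 K.
COP_Carnot = T_C/ΔT = 293.05/24.50 = 11.96.
Ẇ_min = Q̇/COP_Carnot = 54.40/11.96 = 4.548 kW = 6.099 hp.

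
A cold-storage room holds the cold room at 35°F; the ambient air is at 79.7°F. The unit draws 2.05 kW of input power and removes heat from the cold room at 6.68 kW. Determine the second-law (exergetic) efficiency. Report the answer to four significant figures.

0.2945

COP_actual = Q̇_C/Ẇ = 6.680/2.050 = 3.259.
In absolute terms T_C = 274.82 K and T_H = 299.65 K, so ΔT = 24.83 K.
COP_Carnot = T_C/ΔT = 274.82/24.83 = 11.07.
η_II = COP_actual/COP_Carnot = 3.259/11.07 = 0.2945.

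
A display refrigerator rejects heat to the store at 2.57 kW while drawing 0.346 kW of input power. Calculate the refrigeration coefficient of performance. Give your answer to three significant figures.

6.43

The first law gives Q̇_H = Q̇_C + Ẇ, so the three rates are Q̇_C = 2.224, Q̇_H = 2.570, Ẇ = 0.3460 kW.
COP_R = Q̇_C/Ẇ = 2.224/0.3460 = 6.428.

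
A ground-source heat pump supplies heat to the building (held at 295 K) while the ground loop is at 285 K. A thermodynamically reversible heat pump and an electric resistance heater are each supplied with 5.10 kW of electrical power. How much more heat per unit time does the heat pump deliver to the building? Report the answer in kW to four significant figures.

145.4 kW

The reservoir spacing is ΔT = 295 − 285 = 10.00 K.
COP_Carnot = T_H/ΔT = 295.00/10.00 = 29.50.
The heat pump delivers Q̇_H = COP × Ẇ = 150.5 kW; the resistance heater delivers Ẇ = 5.100 kW.
Extra = (COP − 1)·Ẇ = 145.4 kW.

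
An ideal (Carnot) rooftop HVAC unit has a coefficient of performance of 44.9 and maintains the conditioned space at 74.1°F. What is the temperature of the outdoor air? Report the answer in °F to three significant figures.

86.0 °F

COP_R = T_C/(T_H − T_C) gives T_H − T_C = T_C/COP.
With T_C = 296.54 K, T_H = 296.54 × (1 + 1/44.9) = 303.14 K.
Converting, 303.14 K = 85.99°F.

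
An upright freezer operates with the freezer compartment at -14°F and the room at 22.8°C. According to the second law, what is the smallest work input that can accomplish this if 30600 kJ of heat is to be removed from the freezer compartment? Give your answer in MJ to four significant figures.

In absolute terms T_C = 247.59 K and T_H = 295.95 K, so ΔT = 48.36 K.
The reversible limit is COP_R = T_C/ΔT = 5.120, so W_min = Q_C/COP = Q_C·ΔT/T_C.
W_min = 30600 × 48.36/247.59 = 5976 kJ = 5.976 MJ.

5.976 MJ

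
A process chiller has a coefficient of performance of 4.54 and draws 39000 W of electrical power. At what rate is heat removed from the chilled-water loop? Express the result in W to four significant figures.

177100 W

Q̇_C = COP × Ẇ = 4.54 × 39000 = 177100 W.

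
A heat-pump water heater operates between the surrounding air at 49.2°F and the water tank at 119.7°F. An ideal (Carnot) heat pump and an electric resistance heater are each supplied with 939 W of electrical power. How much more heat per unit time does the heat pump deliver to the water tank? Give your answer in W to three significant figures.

6780 W

In absolute terms T_C = 282.71 K and T_H = 321.87 K, so ΔT = 39.17 K.
COP_Carnot = T_H/ΔT = 321.87/39.17 = 8.218.
The heat pump delivers Q̇_H = COP × Ẇ = 7717 W; the resistance heater delivers Ẇ = 939.0 W.
Extra = (COP − 1)·Ẇ = 6778 W.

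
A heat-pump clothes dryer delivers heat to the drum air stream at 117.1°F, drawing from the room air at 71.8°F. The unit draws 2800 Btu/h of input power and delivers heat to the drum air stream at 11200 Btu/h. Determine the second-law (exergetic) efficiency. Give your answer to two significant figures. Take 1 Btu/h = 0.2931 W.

COP_actual = Q̇_H/Ẇ = 11200/2800 = 4.000.
In absolute terms T_C = 295.26 K and T_H = 320.43 K, so ΔT = 25.17 K.
COP_Carnot = T_H/ΔT = 320.43/25.17 = 12.73.
η_II = COP_actual/COP_Carnot = 4.000/12.73 = 0.3142.

0.31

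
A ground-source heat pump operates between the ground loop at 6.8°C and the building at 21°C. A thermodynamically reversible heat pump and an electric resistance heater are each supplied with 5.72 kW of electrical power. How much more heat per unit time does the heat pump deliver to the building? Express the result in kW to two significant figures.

110 kW

In absolute terms T_C = 279.95 K and T_H = 294.15 K, so ΔT = 14.20 K.
COP_Carnot = T_H/ΔT = 294.15/14.20 = 20.71.
The heat pump delivers Q̇_H = COP × Ẇ = 118.5 kW; the resistance heater delivers Ẇ = 5.720 kW.
Extra = (COP − 1)·Ẇ = 112.8 kW.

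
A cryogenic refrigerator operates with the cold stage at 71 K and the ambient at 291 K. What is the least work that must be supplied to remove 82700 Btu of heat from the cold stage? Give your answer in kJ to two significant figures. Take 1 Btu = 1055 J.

The reservoir spacing is ΔT = 291 − 71 = 220.0 K.
The reversible limit is COP_R = T_C/ΔT = 0.3227, so W_min = Q_C/COP = Q_C·ΔT/T_C.
W_min = 82700 × 220.0/71.00 = 256300 Btu = 270300 kJ.

270000 kJ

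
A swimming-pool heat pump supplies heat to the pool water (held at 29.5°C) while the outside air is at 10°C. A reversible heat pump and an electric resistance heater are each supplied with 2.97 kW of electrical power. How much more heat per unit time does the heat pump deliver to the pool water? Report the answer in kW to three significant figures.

43.1 kW

In absolute terms T_C = 283.15 K and T_H = 302.65 K, so ΔT = 19.50 K.
COP_Carnot = T_H/ΔT = 302.65/19.50 = 15.52.
The heat pump delivers Q̇_H = COP × Ẇ = 46.10 kW; the resistance heater delivers Ẇ = 2.970 kW.
Extra = (COP − 1)·Ẇ = 43.13 kW.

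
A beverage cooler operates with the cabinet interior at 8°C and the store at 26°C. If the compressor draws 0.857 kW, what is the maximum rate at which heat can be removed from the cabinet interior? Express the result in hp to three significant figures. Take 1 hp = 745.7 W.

18.0 hp

In absolute terms T_C = 281.15 K and T_H = 299.15 K, so ΔT = 18.00 K.
COP_Carnot = T_C/ΔT = 281.15/18.00 = 15.62.
Q̇_max = COP_Carnot × Ẇ = 15.62 × 0.8570 kW = 13.39 kW = 17.95 hp.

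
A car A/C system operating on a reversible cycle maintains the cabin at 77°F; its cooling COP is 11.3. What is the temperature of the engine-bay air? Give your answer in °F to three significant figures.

124 °F

COP_R = T_C/(T_H − T_C) gives T_H − T_C = T_C/COP.
With T_C = 298.15 K, T_H = 298.15 × (1 + 1/11.3) = 324.53 K.
Converting, 324.53 K = 124.49°F.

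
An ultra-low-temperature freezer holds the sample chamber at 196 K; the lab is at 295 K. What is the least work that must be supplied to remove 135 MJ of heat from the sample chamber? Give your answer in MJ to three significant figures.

68.2 MJ

The reservoir spacing is ΔT = 295 − 196 = 99.00 K.
The reversible limit is COP_R = T_C/ΔT = 1.980, so W_min = Q_C/COP = Q_C·ΔT/T_C.
W_min = 135.0 × 99.00/196.00 = 68.19 MJ.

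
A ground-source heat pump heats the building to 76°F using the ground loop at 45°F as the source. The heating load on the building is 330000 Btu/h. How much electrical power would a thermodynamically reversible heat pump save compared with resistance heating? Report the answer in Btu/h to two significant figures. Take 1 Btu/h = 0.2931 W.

In absolute terms T_C = 280.37 K and T_H = 297.59 K, so ΔT = 17.22 K.
COP_Carnot = T_H/ΔT = 297.59/17.22 = 17.28.
Resistance heating needs Ẇ_res = Q̇_H = 330000 Btu/h; the reversible heat pump needs only Ẇ_hp = Q̇_H/COP = 19100 Btu/h.
Saving = 330000 − 19100 = 310900 Btu/h.

310000 Btu/h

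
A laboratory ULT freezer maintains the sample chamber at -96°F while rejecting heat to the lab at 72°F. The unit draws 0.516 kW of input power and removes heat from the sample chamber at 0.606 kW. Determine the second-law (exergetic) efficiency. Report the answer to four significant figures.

COP_actual = Q̇_C/Ẇ = 0.6060/0.5160 = 1.174.
In absolute terms T_C = 202.04 K and T_H = 295.37 K, so ΔT = 93.33 K.
COP_Carnot = T_C/ΔT = 202.04/93.33 = 2.165.
η_II = COP_actual/COP_Carnot = 1.174/2.165 = 0.5425.

0.5425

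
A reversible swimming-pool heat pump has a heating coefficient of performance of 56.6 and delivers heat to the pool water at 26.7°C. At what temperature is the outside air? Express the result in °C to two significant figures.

21 °C

COP_HP = T_H/(T_H − T_C) gives T_H − T_C = T_H/COP.
With T_H = 299.85 K, T_C = 299.85 × (1 − 1/56.6) = 294.55 K.
Converting, 294.55 K = 21.40°C.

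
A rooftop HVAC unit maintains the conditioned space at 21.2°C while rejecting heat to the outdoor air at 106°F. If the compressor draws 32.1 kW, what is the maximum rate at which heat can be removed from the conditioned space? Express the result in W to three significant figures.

In absolute terms T_C = 294.35 K and T_H = 314.26 K, so ΔT = 19.91 K.
COP_Carnot = T_C/ΔT = 294.35/19.91 = 14.78.
Q̇_max = COP_Carnot × Ẇ = 14.78 × 32.10 kW = 474.5 kW = 474500 W.

475000 W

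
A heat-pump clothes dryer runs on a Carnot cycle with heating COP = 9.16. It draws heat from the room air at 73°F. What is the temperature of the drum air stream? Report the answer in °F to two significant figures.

140 °F

COP_HP = T_H/(T_H − T_C) rearranges to T_H = COP·T_C/(COP − 1).
With T_C = 295.93 K, T_H = 9.16 × 295.93/8.160 = 332.19 K.
Converting, 332.19 K = 138.28°F.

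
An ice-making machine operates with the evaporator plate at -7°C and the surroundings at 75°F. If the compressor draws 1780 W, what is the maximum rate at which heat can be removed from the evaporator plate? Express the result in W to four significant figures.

In absolute terms T_C = 266.15 K and T_H = 297.04 K, so ΔT = 30.89 K.
COP_Carnot = T_C/ΔT = 266.15/30.89 = 8.616.
Q̇_max = COP_Carnot × Ẇ = 8.616 × 1780 W = 15340 W.

15340 W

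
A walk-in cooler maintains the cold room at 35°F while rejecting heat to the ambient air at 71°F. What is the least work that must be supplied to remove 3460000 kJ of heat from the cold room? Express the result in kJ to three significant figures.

In absolute terms T_C = 274.82 K and T_H = 294.82 K, so ΔT = 20.00 K.
The reversible limit is COP_R = T_C/ΔT = 13.74, so W_min = Q_C/COP = Q_C·ΔT/T_C.
W_min = 3460000 × 20.00/274.82 = 251800 kJ.

252000 kJ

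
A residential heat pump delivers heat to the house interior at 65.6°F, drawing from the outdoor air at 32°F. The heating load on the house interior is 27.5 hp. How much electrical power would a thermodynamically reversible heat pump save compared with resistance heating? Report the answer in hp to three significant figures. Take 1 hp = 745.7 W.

In absolute terms T_C = 273.15 K and T_H = 291.82 K, so ΔT = 18.67 K.
COP_Carnot = T_H/ΔT = 291.82/18.67 = 15.63.
Resistance heating needs Ẇ_res = Q̇_H = 27.50 hp; the reversible heat pump needs only Ẇ_hp = Q̇_H/COP = 1.759 hp.
Saving = 27.50 − 1.759 = 25.74 hp.

25.7 hp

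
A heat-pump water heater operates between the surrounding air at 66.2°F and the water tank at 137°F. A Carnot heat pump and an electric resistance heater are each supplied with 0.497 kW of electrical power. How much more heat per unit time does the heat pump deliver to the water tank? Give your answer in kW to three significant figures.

In absolute terms T_C = 292.15 K and T_H = 331.48 K, so ΔT = 39.33 K.
COP_Carnot = T_H/ΔT = 331.48/39.33 = 8.428.
The heat pump delivers Q̇_H = COP × Ẇ = 4.188 kW; the resistance heater delivers Ẇ = 0.4970 kW.
Extra = (COP − 1)·Ẇ = 3.691 kW.

3.69 kW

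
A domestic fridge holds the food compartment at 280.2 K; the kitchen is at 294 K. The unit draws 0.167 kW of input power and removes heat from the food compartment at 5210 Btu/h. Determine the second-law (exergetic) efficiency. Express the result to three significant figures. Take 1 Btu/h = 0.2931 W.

0.450

Converting, Q̇_C = 5210 Btu/h = 1.527 kW, so COP_actual = Q̇_C/Ẇ = 1.527/0.1670 = 9.144.
The reservoir spacing is ΔT = 294 − 280.2 = 13.80 K.
COP_Carnot = T_C/ΔT = 280.20/13.80 = 20.30.
η_II = COP_actual/COP_Carnot = 9.144/20.30 = 0.4503.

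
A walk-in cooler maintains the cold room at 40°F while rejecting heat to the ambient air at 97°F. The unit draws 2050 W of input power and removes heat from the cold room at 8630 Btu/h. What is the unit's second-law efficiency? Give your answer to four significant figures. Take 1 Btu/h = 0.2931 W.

Converting, Q̇_C = 8630 Btu/h = 2529 W, so COP_actual = Q̇_C/Ẇ = 2529/2050 = 1.234.
In absolute terms T_C = 277.59 K and T_H = 309.26 K, so ΔT = 31.67 K.
COP_Carnot = T_C/ΔT = 277.59/31.67 = 8.766.
η_II = COP_actual/COP_Carnot = 1.234/8.766 = 0.1408.

0.1408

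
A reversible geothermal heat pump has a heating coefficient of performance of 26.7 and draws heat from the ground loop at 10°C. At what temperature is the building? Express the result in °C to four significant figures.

21.02 °C

COP_HP = T_H/(T_H − T_C) rearranges to T_H = COP·T_C/(COP − 1).
With T_C = 283.15 K, T_H = 26.7 × 283.15/25.70 = 294.17 K.
Converting, 294.17 K = 21.02°C.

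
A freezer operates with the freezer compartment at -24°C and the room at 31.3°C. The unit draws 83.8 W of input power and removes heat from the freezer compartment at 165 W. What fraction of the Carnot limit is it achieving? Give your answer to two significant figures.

COP_actual = Q̇_C/Ẇ = 165.0/83.80 = 1.969.
In absolute terms T_C = 249.15 K and T_H = 304.45 K, so ΔT = 55.30 K.
COP_Carnot = T_C/ΔT = 249.15/55.30 = 4.505.
η_II = COP_actual/COP_Carnot = 1.969/4.505 = 0.4370.

0.44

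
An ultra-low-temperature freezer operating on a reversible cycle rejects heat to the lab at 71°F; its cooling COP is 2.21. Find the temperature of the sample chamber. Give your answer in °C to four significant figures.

For a Carnot refrigerator COP_R = T_C/(T_H − T_C), so T_C = COP·T_H/(1 + COP).
With T_H = 294.82 K, T_C = 2.21 × 294.82/3.210 = 202.97 K.
Converting, 202.97 K = -70.18°C.

-70.18 °C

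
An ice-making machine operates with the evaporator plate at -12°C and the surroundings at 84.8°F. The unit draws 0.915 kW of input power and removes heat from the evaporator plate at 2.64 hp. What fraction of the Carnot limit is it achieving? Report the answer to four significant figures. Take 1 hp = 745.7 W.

0.3405

Converting, Q̇_C = 2.640 hp = 1.969 kW, so COP_actual = Q̇_C/Ẇ = 1.969/0.9150 = 2.152.
In absolute terms T_C = 261.15 K and T_H = 302.48 K, so ΔT = 41.33 K.
COP_Carnot = T_C/ΔT = 261.15/41.33 = 6.318.
η_II = COP_actual/COP_Carnot = 2.152/6.318 = 0.3405.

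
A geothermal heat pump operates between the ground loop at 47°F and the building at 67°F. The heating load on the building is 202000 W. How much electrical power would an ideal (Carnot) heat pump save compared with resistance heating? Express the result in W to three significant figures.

194000 W

In absolute terms T_C = 281.48 K and T_H = 292.59 K, so ΔT = 11.11 K.
COP_Carnot = T_H/ΔT = 292.59/11.11 = 26.33.
Resistance heating needs Ẇ_res = Q̇_H = 202000 W; the reversible heat pump needs only Ẇ_hp = Q̇_H/COP = 7671 W.
Saving = 202000 − 7671 = 194300 W.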